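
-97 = -97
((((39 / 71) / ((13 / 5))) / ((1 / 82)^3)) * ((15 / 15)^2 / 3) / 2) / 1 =19414.37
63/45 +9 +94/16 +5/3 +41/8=346/15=23.07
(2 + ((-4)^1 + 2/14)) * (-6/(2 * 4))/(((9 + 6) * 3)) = 13/420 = 0.03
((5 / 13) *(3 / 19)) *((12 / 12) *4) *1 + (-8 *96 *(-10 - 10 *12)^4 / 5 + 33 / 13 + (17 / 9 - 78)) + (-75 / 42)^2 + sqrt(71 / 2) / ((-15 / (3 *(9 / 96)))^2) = -43869696070.14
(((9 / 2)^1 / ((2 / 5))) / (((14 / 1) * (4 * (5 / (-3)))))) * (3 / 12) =-27 / 896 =-0.03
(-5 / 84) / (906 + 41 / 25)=-0.00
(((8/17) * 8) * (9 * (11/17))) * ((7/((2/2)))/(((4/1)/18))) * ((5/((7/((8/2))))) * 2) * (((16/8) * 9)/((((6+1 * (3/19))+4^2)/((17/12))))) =32503680/7157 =4541.52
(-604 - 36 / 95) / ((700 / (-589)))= 444974 / 875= 508.54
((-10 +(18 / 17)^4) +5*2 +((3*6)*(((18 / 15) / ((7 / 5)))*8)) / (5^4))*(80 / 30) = 1417152384 / 365404375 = 3.88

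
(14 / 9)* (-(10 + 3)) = -20.22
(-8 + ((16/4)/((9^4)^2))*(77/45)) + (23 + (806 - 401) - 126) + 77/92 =52543903848961/178213424940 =294.84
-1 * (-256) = 256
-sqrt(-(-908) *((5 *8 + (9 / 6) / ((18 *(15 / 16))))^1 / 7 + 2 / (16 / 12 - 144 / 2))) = -sqrt(160247265430) / 5565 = -71.93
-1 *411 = -411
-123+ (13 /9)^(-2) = -20706 /169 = -122.52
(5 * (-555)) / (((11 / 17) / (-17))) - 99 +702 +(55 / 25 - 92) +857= 4085236 / 55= 74277.02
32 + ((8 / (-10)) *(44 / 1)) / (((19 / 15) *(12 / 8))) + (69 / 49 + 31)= 42716 / 931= 45.88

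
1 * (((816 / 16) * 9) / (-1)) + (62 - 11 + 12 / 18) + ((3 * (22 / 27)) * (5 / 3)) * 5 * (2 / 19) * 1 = -405.19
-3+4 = 1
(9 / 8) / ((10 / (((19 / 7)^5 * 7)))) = 22284891 / 192080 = 116.02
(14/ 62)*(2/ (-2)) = -7/ 31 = -0.23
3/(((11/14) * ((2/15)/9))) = 257.73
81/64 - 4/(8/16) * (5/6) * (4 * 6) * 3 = -30639/64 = -478.73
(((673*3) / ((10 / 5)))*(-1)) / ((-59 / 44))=752.85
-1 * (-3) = 3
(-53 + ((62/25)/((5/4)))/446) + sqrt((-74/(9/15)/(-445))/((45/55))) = -52.41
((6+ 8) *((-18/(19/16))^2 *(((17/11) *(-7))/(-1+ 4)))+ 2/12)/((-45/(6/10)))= 276365437/1786950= 154.66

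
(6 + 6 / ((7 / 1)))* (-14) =-96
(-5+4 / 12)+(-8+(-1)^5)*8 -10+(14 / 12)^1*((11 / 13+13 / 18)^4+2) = -1390111198169 / 17989317216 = -77.27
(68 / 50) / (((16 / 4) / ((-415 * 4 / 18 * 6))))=-188.13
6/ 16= 3/ 8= 0.38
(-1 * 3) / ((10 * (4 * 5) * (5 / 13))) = -39 / 1000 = -0.04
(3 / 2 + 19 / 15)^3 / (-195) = -571787 / 5265000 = -0.11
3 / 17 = 0.18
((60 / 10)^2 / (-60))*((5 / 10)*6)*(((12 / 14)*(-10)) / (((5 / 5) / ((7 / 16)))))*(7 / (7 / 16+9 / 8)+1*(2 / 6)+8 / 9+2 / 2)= 45.24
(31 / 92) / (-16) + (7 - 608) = -601.02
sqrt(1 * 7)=sqrt(7)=2.65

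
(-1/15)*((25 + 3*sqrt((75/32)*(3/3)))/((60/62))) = -2.04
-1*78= -78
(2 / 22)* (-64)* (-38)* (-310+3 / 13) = -9793664 / 143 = -68487.16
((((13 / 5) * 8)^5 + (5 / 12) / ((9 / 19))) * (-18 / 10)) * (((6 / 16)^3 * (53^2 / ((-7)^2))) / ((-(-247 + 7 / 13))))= -47982806000880439 / 558208000000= -85958.65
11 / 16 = 0.69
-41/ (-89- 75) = 1/ 4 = 0.25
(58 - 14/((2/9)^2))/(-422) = 451/844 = 0.53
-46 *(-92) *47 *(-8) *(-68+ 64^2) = -6409482496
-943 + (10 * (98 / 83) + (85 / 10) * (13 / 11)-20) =-1718535 / 1826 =-941.15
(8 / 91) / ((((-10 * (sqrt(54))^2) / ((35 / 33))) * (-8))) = 1 / 46332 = 0.00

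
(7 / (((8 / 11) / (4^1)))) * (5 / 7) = 55 / 2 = 27.50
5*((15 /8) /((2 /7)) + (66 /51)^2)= 190445 /4624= 41.19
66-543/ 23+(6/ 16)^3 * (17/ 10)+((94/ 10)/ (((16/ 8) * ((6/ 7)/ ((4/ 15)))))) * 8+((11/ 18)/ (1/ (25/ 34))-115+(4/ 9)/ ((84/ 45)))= -37920680449/ 630604800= -60.13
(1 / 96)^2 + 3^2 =9.00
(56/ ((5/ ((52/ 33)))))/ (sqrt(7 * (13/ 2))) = 32 * sqrt(182)/ 165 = 2.62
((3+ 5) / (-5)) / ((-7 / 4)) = 0.91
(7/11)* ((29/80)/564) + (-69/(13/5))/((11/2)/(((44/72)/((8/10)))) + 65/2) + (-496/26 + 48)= 72375422723/2561507520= 28.26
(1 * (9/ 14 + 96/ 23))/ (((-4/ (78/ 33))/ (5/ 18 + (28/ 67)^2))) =-22336327/ 17345496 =-1.29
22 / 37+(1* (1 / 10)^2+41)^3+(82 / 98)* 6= 125055404891713 / 1813000000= 68977.06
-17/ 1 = -17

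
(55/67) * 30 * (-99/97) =-163350/6499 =-25.13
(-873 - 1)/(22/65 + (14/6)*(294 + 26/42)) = -511290/402353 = -1.27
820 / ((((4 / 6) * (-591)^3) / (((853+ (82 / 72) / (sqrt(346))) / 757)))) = -349730 / 52087926249 - 8405 * sqrt(346) / 324403604678772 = -0.00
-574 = -574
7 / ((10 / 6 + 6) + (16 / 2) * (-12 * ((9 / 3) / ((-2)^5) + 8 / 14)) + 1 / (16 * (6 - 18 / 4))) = -1176 / 6409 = -0.18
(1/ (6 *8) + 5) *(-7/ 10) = -1687/ 480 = -3.51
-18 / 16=-9 / 8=-1.12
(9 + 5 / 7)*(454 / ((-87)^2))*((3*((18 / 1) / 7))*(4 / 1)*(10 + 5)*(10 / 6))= 18523200 / 41209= 449.49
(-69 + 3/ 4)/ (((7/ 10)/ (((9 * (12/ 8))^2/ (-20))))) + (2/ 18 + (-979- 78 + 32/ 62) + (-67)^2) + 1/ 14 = 270055679/ 62496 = 4321.17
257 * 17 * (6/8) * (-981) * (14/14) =-12857967/4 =-3214491.75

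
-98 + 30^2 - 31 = 771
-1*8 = -8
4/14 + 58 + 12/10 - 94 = -34.51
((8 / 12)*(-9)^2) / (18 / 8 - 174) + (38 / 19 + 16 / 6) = 2990 / 687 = 4.35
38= 38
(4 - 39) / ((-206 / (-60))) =-1050 / 103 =-10.19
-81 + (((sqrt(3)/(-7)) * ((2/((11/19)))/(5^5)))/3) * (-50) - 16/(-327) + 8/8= -26144/327 + 76 * sqrt(3)/28875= -79.95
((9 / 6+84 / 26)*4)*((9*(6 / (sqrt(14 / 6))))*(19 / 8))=63099*sqrt(21) / 182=1588.77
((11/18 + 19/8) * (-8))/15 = -43/27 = -1.59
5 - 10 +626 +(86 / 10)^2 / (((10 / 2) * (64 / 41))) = 5043809 / 8000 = 630.48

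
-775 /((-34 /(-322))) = -124775 /17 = -7339.71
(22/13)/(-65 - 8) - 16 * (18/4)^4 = -6226411/949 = -6561.02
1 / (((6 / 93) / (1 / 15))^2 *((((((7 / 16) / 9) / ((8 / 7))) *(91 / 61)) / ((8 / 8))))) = 1875872 / 111475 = 16.83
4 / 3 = 1.33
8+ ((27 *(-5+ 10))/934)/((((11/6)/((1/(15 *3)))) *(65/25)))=534293/66781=8.00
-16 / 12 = -4 / 3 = -1.33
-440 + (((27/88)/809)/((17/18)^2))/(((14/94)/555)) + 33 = -14597131183/36005354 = -405.42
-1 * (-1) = 1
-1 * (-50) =50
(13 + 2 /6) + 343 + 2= 1075 /3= 358.33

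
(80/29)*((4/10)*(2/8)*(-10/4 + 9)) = 52/29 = 1.79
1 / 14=0.07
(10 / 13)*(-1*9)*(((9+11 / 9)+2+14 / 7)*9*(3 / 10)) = -3456 / 13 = -265.85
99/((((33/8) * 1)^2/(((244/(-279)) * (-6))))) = 31232/1023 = 30.53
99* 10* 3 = 2970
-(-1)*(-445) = -445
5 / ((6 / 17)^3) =24565 / 216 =113.73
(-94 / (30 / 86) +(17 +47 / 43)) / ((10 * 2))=-40534 / 3225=-12.57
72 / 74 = 36 / 37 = 0.97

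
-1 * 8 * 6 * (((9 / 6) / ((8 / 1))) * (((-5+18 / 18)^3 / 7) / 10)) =288 / 35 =8.23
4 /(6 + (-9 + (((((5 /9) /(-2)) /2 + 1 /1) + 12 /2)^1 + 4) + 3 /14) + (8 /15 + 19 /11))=0.39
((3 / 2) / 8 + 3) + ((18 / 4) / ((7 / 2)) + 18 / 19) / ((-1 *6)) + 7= 20887 / 2128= 9.82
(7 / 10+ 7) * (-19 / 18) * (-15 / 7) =209 / 12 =17.42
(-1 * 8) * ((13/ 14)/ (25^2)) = -52/ 4375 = -0.01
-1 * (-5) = 5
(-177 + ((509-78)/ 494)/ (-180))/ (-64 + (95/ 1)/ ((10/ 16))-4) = -15739271/ 7469280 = -2.11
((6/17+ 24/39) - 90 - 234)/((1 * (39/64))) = -4568960/8619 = -530.10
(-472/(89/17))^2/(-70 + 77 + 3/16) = 1030153216/910915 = 1130.90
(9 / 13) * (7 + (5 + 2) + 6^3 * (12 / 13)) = 24966 / 169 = 147.73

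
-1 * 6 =-6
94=94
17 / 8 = 2.12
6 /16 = 3 /8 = 0.38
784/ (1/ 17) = 13328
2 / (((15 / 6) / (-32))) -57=-413 / 5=-82.60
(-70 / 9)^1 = -70 / 9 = -7.78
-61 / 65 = -0.94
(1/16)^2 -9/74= -1115/9472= -0.12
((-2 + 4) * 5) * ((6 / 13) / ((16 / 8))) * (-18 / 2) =-270 / 13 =-20.77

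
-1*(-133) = 133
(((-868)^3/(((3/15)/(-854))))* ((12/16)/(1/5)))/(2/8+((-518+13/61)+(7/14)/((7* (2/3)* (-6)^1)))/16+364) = 572342719788134400/18139627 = 31552066632.25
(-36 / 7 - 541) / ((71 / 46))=-175858 / 497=-353.84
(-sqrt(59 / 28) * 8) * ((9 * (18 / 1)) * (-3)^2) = -5832 * sqrt(413) / 7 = -16931.46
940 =940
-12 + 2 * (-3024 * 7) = -42348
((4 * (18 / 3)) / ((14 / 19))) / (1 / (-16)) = -3648 / 7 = -521.14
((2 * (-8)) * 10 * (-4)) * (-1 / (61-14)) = -640 / 47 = -13.62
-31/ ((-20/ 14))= 217/ 10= 21.70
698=698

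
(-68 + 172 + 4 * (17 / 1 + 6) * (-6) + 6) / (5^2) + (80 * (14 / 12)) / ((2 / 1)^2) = 424 / 75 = 5.65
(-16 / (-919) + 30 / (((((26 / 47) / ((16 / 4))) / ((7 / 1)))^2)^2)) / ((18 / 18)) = 5168212243867696 / 26247559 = 196902586.02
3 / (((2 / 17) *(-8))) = -51 / 16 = -3.19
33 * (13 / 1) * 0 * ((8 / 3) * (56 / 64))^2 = 0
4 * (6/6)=4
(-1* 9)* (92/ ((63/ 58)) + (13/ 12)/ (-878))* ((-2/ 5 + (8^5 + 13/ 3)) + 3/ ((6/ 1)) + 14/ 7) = -18425549460847/ 737520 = -24983118.37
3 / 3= 1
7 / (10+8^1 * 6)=7 / 58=0.12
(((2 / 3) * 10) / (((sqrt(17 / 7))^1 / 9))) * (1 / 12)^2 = 5 * sqrt(119) / 204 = 0.27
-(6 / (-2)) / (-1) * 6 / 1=-18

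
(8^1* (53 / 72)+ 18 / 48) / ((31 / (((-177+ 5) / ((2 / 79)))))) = -1532047 / 1116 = -1372.80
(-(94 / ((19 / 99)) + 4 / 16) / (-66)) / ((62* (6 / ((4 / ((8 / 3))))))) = 37243 / 1243968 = 0.03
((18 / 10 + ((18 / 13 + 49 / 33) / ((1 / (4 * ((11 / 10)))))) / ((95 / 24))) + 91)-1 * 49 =290161 / 6175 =46.99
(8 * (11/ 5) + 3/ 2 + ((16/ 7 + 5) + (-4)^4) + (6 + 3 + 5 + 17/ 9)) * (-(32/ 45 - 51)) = 425247119/ 28350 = 14999.90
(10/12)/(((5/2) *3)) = 1/9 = 0.11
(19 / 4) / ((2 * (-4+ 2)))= -1.19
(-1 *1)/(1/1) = -1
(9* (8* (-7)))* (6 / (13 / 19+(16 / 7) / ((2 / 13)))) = -134064 / 689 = -194.58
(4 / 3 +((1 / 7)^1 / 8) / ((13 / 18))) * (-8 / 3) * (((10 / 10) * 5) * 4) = -72.43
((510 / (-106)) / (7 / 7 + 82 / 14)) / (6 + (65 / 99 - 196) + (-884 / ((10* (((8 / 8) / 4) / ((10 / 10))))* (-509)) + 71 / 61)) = 537923925 / 143736088192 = 0.00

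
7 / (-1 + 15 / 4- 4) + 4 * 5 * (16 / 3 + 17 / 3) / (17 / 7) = 7224 / 85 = 84.99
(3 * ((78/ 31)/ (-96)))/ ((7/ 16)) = -0.18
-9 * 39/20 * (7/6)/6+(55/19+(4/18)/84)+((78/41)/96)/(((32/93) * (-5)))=-39699043/75382272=-0.53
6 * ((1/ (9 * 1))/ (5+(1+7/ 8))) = 16/ 165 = 0.10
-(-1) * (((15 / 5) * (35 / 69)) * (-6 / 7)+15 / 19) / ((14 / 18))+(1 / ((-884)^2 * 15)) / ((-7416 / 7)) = -176031560037413 / 265916317080960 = -0.66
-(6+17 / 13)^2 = -9025 / 169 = -53.40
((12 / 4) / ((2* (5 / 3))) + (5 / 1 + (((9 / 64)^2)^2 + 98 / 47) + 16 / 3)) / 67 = 0.20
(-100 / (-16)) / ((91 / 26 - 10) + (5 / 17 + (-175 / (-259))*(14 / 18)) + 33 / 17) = -1.67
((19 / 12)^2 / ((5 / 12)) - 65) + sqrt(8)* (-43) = -86* sqrt(2) - 3539 / 60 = -180.61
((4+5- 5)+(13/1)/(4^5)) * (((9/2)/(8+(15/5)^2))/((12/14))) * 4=86289/17408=4.96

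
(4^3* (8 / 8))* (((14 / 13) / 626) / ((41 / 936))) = 32256 / 12833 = 2.51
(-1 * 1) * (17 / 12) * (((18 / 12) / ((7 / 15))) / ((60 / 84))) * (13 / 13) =-51 / 8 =-6.38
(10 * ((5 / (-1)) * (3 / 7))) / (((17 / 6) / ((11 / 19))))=-9900 / 2261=-4.38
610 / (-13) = -610 / 13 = -46.92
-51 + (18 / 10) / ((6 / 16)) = -231 / 5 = -46.20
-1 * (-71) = 71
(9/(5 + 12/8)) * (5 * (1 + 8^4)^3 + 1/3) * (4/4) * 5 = 30946419302880/13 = 2380493792529.23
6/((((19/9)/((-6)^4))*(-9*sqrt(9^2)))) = -864/19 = -45.47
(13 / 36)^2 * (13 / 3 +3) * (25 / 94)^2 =1161875 / 17177184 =0.07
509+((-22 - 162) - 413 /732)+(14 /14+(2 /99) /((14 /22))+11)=5172179 /15372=336.47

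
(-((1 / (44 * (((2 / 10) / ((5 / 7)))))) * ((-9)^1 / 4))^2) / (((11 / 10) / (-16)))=253125 / 521752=0.49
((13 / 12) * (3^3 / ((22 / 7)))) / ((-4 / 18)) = -7371 / 176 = -41.88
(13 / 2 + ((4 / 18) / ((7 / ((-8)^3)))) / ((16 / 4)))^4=8882874001 / 252047376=35.24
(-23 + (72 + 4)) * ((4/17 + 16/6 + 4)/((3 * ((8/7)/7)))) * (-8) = -5974.80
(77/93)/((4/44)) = 847/93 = 9.11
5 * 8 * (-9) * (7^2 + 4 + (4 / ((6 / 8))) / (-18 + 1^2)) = -322440 / 17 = -18967.06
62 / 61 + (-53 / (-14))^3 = 9251625 / 167384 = 55.27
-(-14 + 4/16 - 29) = 171/4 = 42.75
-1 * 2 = -2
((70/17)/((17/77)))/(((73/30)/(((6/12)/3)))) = 26950/21097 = 1.28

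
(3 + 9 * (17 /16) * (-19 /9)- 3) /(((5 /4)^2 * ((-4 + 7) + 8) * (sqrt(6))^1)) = -323 * sqrt(6) /1650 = -0.48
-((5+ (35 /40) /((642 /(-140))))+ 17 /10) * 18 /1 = -125367 /1070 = -117.17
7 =7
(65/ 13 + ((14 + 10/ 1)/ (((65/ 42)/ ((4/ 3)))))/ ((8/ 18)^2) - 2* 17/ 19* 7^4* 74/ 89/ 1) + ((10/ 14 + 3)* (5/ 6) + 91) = -7775500381/ 2308215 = -3368.62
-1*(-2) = 2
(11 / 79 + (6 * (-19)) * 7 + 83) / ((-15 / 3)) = 56474 / 395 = 142.97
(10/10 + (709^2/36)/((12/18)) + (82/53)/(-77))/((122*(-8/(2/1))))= -2051537137/47796672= -42.92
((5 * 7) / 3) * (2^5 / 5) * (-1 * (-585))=43680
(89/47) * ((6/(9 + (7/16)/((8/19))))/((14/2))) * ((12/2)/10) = 205056/2113825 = 0.10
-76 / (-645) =76 / 645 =0.12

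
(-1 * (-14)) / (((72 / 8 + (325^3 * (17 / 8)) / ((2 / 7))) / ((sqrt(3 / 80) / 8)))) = 7 * sqrt(15) / 20425235095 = 0.00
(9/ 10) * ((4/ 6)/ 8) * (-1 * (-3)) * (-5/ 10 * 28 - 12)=-5.85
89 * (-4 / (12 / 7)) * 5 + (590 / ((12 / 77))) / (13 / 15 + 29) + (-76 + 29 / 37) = -14020337 / 14208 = -986.79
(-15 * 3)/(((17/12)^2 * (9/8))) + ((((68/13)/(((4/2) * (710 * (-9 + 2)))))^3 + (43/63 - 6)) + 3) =-1950947418998821463/87689902727597625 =-22.25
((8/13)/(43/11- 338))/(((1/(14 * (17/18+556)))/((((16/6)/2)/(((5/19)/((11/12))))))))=-7375192/110565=-66.70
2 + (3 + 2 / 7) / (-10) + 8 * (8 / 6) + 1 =2801 / 210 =13.34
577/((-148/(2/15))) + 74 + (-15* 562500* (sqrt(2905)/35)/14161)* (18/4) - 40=37163/1110 - 7593750* sqrt(2905)/99127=-4095.45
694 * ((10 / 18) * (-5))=-17350 / 9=-1927.78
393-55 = 338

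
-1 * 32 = -32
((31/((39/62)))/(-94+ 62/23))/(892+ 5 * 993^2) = -22103/201930060150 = -0.00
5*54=270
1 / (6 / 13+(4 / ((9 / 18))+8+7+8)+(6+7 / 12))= 156 / 5935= 0.03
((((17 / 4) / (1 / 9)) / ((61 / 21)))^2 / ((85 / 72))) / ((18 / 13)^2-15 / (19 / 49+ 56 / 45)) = -2018319849 / 99940570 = -20.20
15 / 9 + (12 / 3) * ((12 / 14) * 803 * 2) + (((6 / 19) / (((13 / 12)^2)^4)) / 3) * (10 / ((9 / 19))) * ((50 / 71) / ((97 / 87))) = 649897260266069509 / 117976686986067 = 5508.69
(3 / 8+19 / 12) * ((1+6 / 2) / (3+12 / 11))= 517 / 270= 1.91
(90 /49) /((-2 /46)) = -2070 /49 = -42.24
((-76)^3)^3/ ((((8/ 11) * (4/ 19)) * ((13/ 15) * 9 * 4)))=-690603303278704640/ 39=-17707777007146272.82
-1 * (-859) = 859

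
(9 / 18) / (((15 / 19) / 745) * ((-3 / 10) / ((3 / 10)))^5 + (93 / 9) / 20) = 84930 / 87581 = 0.97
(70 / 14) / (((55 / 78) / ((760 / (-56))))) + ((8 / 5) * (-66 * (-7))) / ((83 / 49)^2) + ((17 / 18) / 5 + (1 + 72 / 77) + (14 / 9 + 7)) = 8215070957 / 47740770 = 172.08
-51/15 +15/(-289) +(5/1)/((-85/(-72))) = 1132/1445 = 0.78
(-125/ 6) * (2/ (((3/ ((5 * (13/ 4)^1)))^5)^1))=-145036328125/ 746496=-194289.49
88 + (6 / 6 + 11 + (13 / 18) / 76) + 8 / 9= 138029 / 1368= 100.90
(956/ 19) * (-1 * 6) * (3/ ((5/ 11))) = -189288/ 95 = -1992.51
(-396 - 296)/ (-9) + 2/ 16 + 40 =8425/ 72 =117.01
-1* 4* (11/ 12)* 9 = -33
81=81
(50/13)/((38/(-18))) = -450/247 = -1.82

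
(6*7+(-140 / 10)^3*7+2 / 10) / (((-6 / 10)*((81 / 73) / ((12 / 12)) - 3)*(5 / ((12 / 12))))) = -2331839 / 690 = -3379.48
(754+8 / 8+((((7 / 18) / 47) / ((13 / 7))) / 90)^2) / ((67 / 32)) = 1479412884928802 / 4102676460675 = 360.60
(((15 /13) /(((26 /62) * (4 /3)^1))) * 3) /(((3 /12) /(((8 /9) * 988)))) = 282720 /13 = 21747.69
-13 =-13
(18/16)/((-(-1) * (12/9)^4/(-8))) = -729/256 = -2.85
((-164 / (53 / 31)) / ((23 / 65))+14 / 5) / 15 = -17.89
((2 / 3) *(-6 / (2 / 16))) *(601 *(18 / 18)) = -19232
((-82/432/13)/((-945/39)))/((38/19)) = 41/136080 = 0.00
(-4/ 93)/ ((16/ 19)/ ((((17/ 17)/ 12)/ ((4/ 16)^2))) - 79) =76/ 138477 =0.00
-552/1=-552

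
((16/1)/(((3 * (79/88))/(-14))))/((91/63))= -59136/1027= -57.58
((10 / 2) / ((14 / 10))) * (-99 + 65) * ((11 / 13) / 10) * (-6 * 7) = 431.54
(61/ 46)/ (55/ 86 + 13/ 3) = 7869/ 29509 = 0.27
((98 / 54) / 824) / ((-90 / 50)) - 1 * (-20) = 4004395 / 200232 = 20.00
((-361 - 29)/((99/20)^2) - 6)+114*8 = 2907902/3267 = 890.08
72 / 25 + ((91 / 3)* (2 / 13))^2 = 5548 / 225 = 24.66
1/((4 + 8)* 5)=1/60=0.02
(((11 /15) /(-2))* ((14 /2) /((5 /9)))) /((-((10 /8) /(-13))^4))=844491648 /15625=54047.47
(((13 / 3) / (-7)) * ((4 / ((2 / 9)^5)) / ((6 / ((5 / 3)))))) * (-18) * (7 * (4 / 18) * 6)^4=173365920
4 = 4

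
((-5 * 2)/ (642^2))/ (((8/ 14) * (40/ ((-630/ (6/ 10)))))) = 1225/ 1099104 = 0.00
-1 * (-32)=32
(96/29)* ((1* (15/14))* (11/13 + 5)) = 54720/2639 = 20.74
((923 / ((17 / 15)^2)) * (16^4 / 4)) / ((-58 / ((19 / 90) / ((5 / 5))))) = -359157760 / 8381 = -42853.81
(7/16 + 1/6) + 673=32333/48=673.60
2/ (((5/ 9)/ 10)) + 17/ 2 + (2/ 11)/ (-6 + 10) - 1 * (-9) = 589/ 11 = 53.55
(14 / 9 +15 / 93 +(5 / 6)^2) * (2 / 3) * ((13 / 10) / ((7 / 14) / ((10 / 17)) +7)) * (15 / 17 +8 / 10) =555841 / 1241085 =0.45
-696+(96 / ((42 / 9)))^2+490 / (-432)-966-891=-22553981 / 10584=-2130.95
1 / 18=0.06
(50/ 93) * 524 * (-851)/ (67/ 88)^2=-172661772800/ 417477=-413583.92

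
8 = 8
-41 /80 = -0.51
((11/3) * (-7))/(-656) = 0.04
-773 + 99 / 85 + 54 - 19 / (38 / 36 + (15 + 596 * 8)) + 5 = -5217701853 / 7319605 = -712.84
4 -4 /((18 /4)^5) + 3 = 413215 /59049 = 7.00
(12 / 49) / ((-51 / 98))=-0.47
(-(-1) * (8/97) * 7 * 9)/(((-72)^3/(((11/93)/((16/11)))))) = -847/748237824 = -0.00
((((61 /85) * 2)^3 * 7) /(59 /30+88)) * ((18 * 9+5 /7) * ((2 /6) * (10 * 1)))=486647264 /3900055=124.78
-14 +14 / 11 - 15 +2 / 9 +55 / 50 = -26141 / 990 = -26.41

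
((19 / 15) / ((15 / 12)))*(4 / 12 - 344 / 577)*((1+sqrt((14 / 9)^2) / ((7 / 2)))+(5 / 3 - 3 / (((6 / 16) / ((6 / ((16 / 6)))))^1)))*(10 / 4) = 463372 / 46737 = 9.91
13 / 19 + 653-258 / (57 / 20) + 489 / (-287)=3061609 / 5453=561.45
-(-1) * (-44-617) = -661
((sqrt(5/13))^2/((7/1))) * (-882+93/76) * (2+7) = -3012255/6916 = -435.55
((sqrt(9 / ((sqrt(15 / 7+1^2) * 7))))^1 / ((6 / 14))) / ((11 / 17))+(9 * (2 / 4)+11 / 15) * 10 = 17 * 154^(3 / 4) / 242+157 / 3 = 55.40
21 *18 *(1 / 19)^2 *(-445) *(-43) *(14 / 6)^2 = 39379830 / 361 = 109085.40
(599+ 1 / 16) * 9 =86265 / 16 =5391.56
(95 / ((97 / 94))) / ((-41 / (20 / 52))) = -44650 / 51701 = -0.86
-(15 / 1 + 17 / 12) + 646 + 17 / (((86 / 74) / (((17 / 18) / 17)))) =975853 / 1548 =630.40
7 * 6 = 42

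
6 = 6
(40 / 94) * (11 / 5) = 0.94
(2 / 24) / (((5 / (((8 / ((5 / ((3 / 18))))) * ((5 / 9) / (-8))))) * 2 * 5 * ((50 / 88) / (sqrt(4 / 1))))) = -11 / 101250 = -0.00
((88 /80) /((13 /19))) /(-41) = -209 /5330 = -0.04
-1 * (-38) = 38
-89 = -89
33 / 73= 0.45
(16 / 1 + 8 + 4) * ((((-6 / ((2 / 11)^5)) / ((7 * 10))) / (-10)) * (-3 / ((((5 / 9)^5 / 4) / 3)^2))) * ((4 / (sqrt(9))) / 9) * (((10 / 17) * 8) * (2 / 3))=-86592348.96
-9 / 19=-0.47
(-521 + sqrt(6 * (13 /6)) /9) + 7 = -514 + sqrt(13) /9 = -513.60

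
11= 11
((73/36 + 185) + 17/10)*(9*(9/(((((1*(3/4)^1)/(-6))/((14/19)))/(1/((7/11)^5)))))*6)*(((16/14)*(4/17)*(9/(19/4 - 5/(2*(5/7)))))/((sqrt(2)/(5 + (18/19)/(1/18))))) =-40744029221862912*sqrt(2)/368373425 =-156419423.34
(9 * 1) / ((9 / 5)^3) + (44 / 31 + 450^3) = 228814882439 / 2511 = 91125002.96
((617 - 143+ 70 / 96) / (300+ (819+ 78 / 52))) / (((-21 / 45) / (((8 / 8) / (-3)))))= 113935 / 376488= 0.30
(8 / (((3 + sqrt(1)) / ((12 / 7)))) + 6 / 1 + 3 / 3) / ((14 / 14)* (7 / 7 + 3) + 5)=73 / 63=1.16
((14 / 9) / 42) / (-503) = -1 / 13581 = -0.00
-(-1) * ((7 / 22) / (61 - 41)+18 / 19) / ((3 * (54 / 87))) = 233537 / 451440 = 0.52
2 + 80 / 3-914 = -2656 / 3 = -885.33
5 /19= 0.26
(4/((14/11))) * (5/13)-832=-75602/91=-830.79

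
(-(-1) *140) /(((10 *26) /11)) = 5.92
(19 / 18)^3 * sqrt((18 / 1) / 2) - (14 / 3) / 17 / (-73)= 8521091 / 2412504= 3.53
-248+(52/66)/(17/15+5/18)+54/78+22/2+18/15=-21298254/90805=-234.55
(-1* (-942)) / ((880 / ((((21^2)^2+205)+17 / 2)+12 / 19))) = 696930693 / 3344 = 208412.29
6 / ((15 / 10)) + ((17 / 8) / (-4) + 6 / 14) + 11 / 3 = 5083 / 672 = 7.56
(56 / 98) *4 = 16 / 7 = 2.29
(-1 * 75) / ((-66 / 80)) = 90.91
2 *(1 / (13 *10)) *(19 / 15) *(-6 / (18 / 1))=-19 / 2925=-0.01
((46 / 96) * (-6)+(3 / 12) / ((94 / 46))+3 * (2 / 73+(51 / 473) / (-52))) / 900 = -150588479 / 50633325600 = -0.00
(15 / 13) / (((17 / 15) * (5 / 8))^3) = 207360 / 63869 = 3.25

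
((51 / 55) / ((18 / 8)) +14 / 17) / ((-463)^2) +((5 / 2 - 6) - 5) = -10222178833 / 1202610090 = -8.50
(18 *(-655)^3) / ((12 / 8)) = -3372136500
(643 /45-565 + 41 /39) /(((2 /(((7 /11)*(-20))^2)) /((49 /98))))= -315119980 /14157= -22258.95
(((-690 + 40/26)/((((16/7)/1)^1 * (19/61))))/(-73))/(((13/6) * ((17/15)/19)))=85987125/838916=102.50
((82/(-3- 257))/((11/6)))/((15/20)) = -164/715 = -0.23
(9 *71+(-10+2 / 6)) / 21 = 1888 / 63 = 29.97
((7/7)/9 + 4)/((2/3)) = 37/6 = 6.17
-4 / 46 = -2 / 23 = -0.09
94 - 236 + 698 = 556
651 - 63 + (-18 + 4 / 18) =5132 / 9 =570.22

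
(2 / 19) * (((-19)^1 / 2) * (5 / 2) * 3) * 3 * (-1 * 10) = 225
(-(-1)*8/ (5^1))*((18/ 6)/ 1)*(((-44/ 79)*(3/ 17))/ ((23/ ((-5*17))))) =3168/ 1817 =1.74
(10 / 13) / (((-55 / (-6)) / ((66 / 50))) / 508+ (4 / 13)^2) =1188720 / 167429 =7.10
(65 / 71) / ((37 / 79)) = 1.95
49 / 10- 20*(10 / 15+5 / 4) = -1003 / 30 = -33.43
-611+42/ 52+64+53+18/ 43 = -550921/ 1118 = -492.77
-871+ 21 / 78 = -22639 / 26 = -870.73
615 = 615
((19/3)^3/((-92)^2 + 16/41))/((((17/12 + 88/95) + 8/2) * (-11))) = -0.00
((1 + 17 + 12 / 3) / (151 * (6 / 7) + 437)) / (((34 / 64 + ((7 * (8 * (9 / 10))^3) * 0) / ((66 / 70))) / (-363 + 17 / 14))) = -356576 / 13481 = -26.45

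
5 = 5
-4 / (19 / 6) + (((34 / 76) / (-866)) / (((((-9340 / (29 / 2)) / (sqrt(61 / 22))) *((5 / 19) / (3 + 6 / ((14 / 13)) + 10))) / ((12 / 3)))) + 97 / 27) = 6409 *sqrt(1342) / 622809880 + 1195 / 513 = 2.33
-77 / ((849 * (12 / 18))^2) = -77 / 320356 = -0.00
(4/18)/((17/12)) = 8/51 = 0.16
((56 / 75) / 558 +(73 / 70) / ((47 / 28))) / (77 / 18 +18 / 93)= 1224652 / 8794875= 0.14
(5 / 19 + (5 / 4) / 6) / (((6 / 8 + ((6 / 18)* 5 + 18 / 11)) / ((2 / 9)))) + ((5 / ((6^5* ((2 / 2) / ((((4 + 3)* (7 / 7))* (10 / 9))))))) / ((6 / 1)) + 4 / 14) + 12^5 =743467879561049 / 2987826912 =248832.31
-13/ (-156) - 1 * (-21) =253/ 12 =21.08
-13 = -13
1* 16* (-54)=-864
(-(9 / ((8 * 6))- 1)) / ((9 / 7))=91 / 144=0.63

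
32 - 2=30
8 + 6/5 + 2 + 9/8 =493/40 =12.32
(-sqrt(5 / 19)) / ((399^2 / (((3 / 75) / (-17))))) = sqrt(95) / 1285548075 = 0.00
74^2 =5476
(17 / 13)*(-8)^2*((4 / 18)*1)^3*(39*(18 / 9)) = 17408 / 243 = 71.64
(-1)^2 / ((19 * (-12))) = -1 / 228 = -0.00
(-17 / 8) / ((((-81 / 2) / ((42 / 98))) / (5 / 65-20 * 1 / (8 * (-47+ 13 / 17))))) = 0.00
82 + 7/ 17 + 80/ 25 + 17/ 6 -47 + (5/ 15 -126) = -42953/ 510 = -84.22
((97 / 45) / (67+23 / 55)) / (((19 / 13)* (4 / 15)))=69355 / 845424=0.08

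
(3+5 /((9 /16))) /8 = 107 /72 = 1.49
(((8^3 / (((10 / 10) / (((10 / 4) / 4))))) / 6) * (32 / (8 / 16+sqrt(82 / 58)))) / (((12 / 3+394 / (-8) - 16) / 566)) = 134463488 / 19845 - 9273344 * sqrt(1189) / 19845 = -9337.31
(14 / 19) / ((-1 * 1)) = -14 / 19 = -0.74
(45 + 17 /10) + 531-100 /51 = 293627 /510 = 575.74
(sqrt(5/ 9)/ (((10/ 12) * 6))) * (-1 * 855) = -57 * sqrt(5) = -127.46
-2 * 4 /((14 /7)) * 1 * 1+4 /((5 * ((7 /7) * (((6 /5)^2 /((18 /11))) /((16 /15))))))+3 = -1 /33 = -0.03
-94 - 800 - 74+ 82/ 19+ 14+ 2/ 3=-54094/ 57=-949.02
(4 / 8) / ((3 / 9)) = 3 / 2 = 1.50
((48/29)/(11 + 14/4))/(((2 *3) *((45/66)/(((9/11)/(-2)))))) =-48/4205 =-0.01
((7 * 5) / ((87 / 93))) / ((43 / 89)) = 96565 / 1247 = 77.44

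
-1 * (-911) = 911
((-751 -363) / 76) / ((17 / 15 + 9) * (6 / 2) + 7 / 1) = -2785 / 7106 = -0.39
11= 11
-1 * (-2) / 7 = 2 / 7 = 0.29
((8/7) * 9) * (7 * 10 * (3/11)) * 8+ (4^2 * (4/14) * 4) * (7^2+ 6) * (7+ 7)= 172160/11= 15650.91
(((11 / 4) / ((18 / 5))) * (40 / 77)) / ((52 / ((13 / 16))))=25 / 4032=0.01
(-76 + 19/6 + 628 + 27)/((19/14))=24451/57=428.96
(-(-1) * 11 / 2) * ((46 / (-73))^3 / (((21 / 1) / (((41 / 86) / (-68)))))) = 5487317 / 11943599934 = 0.00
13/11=1.18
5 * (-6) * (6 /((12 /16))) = -240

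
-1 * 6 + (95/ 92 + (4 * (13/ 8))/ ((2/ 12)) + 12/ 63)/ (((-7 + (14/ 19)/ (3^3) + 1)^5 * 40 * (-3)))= -41738585005514762858793/ 6956481964225451786240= -6.00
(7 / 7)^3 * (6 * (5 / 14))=15 / 7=2.14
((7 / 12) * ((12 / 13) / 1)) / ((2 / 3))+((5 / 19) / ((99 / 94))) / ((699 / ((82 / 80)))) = 55247449 / 68370588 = 0.81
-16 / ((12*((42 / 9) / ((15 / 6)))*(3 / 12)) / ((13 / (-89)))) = 260 / 623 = 0.42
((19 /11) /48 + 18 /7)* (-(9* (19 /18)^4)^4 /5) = -2779709902551165192941797 /342051902860091719680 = -8126.57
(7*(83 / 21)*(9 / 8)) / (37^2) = 0.02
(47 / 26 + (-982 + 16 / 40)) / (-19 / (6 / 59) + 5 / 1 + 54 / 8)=764238 / 136565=5.60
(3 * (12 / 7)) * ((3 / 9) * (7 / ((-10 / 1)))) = -6 / 5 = -1.20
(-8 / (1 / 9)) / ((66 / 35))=-420 / 11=-38.18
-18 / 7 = -2.57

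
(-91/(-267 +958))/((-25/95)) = 1729/3455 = 0.50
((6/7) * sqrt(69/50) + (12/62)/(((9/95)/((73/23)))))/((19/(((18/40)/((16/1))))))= 27 * sqrt(138)/212800 + 219/22816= 0.01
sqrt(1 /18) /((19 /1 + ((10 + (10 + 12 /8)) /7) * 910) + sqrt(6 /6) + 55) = sqrt(2) /17220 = 0.00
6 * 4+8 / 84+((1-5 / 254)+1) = 139087 / 5334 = 26.08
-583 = -583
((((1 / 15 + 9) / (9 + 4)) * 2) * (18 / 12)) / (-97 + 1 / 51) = -3468 / 160745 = -0.02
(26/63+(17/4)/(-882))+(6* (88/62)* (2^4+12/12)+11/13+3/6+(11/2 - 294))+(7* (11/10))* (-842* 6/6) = -47099237903/7108920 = -6625.37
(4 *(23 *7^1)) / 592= 161 / 148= 1.09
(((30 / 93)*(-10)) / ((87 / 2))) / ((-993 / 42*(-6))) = -1400 / 2678121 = -0.00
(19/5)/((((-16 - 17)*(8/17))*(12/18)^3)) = -2907/3520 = -0.83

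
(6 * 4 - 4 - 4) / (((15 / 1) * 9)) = 16 / 135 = 0.12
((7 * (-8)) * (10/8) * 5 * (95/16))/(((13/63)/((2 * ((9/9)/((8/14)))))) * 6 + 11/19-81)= 46433625/1789024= 25.95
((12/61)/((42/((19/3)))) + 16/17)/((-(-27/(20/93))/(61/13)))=0.04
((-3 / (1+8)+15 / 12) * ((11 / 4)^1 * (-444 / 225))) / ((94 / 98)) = -219373 / 42300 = -5.19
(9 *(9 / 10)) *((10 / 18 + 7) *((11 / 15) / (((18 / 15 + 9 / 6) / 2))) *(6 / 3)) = 2992 / 45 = 66.49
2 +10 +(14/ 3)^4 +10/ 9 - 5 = 39073/ 81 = 482.38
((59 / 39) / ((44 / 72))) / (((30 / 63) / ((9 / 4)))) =33453 / 2860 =11.70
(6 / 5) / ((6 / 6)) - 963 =-4809 / 5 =-961.80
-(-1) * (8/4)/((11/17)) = 3.09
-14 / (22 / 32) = -20.36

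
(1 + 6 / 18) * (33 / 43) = 1.02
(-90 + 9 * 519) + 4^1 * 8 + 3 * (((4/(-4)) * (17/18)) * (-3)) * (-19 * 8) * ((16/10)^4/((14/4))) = 9597811/4375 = 2193.79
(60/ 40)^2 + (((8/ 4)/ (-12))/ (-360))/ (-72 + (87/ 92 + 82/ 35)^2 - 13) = 186911941777/ 83072204532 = 2.25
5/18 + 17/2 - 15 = -56/9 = -6.22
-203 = -203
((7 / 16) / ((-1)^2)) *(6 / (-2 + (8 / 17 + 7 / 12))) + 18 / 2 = 2403 / 386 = 6.23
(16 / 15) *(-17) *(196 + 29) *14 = -57120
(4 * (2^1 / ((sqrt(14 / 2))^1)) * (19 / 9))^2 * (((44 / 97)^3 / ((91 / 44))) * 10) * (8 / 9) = 6927680798720 / 423820699029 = 16.35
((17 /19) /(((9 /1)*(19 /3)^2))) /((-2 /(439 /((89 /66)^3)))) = -1072791324 /4835382371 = -0.22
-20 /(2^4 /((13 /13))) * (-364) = 455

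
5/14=0.36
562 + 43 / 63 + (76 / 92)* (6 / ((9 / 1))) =816125 / 1449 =563.23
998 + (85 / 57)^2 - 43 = 3110020 / 3249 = 957.22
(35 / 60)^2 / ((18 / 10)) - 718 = -930283 / 1296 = -717.81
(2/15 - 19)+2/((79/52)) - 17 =-40942/1185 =-34.55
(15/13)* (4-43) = -45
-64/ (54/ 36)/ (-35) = 128/ 105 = 1.22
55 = 55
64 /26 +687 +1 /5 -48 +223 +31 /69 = 3880022 /4485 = 865.11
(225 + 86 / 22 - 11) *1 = 2397 / 11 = 217.91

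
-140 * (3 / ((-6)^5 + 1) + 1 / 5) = -43456 / 1555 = -27.95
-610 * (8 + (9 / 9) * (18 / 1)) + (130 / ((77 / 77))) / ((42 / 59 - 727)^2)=-29122261615330 / 1836208201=-15860.00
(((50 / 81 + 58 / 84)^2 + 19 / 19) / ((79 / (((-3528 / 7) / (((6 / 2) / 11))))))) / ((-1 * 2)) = 38337695 / 1209411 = 31.70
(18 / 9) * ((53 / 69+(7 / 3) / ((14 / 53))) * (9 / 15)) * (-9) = -2385 / 23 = -103.70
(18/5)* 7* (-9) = -1134/5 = -226.80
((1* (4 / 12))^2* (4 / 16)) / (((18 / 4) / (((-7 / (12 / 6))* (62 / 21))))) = -0.06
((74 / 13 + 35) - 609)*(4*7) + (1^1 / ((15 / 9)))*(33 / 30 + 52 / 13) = -10341211 / 650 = -15909.56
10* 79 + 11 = 801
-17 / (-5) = 17 / 5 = 3.40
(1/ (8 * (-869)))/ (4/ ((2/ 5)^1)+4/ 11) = -1/ 72048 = -0.00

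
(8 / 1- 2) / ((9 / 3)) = 2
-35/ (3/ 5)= -175/ 3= -58.33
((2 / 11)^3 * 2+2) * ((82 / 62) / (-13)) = -8446 / 41261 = -0.20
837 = 837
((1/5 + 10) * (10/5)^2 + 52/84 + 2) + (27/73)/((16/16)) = 335642/7665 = 43.79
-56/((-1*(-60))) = -14/15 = -0.93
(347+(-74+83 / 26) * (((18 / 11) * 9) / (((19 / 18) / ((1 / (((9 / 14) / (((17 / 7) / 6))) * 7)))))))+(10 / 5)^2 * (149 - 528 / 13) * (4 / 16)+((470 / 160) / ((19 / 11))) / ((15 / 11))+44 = 268507801 / 652080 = 411.77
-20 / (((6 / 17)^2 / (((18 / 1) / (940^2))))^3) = -24137569 / 275947912422400000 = -0.00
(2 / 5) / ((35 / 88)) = 176 / 175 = 1.01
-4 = -4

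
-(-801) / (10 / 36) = 14418 / 5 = 2883.60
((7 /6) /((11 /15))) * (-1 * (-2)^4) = -280 /11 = -25.45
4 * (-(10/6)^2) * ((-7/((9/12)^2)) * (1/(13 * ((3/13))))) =11200/243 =46.09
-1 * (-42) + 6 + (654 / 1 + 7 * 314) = 2900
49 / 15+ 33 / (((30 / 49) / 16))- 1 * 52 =2441 / 3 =813.67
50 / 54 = 25 / 27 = 0.93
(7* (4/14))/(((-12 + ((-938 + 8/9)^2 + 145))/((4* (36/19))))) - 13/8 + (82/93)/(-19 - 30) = -80963089510979/49278284305656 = -1.64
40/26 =20/13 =1.54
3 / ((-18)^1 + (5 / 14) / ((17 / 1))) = -714 / 4279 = -0.17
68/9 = 7.56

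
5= 5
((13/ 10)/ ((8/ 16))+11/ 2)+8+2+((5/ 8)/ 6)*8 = 284/ 15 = 18.93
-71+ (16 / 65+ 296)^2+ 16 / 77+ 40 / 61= 1740225392617 / 19844825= 87691.65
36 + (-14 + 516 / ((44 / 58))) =7724 / 11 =702.18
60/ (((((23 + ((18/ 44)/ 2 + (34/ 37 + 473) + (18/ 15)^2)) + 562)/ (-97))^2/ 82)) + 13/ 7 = 26714316238668017/ 621070480298163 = 43.01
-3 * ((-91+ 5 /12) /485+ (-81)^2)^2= -1458012739348489 /11290800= -129132810.73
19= 19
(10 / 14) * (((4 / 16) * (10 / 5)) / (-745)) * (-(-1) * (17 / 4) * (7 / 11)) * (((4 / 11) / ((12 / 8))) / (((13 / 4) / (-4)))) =272 / 703131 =0.00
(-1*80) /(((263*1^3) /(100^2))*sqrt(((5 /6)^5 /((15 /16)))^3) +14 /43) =-38211933696491520 /155433750222887 +612581569344000*sqrt(2) /155433750222887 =-240.27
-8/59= -0.14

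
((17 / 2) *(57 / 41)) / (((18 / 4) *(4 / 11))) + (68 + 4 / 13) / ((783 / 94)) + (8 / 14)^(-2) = 41142853 / 2225808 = 18.48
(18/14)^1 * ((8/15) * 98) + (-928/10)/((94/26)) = 41.53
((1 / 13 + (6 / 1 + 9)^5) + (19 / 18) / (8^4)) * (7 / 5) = 1018967143565 / 958464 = 1063125.11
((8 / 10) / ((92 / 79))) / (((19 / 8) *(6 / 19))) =316 / 345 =0.92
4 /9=0.44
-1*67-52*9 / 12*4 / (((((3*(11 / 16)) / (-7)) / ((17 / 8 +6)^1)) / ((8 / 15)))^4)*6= -43790634.18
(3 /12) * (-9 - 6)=-15 /4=-3.75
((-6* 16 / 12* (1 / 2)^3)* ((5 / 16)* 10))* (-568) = 1775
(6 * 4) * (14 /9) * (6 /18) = 112 /9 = 12.44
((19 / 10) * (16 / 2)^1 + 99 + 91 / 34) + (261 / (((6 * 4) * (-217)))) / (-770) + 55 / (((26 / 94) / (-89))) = -5193525179789 / 295415120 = -17580.43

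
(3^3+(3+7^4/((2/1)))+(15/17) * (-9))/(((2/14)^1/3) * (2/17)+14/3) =290969/1112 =261.66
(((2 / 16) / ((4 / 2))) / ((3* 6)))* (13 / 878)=13 / 252864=0.00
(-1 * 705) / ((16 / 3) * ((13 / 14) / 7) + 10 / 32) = -1658160 / 2399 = -691.19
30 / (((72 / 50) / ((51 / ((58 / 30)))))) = 31875 / 58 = 549.57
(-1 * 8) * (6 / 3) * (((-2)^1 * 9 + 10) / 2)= 64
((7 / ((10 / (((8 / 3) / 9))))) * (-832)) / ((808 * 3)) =-2912 / 40905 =-0.07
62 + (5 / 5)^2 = 63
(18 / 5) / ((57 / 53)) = 318 / 95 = 3.35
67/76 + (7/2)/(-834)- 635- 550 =-18763607/15846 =-1184.12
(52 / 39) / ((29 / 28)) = 112 / 87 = 1.29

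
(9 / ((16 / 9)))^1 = 81 / 16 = 5.06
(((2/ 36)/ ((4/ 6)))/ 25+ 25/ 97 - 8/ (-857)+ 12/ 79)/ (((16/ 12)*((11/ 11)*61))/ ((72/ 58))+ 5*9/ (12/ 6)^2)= 7487957619/ 1361214514525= 0.01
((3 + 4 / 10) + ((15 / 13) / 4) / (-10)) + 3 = 3313 / 520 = 6.37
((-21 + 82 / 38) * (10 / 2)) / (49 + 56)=-358 / 399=-0.90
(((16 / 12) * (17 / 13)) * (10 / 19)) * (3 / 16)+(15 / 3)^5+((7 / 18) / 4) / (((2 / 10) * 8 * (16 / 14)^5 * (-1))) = 14569309664125 / 4661968896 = 3125.14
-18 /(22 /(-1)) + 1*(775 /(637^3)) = 2326282202 /2843223383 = 0.82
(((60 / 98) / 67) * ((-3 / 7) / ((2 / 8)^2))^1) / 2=-720 / 22981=-0.03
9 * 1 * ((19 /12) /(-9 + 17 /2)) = -57 /2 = -28.50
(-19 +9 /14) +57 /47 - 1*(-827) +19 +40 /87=47474989 /57246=829.32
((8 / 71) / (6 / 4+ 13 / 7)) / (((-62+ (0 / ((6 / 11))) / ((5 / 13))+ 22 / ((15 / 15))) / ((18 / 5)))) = -252 / 83425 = -0.00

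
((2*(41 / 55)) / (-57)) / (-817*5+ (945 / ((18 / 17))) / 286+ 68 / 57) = 4264 / 665233495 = 0.00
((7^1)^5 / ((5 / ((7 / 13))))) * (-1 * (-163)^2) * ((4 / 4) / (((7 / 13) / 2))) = -893090366 / 5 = -178618073.20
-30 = -30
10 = 10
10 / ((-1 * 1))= -10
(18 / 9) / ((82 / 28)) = 28 / 41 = 0.68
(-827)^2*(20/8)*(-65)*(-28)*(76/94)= 118251324100/47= 2515985619.15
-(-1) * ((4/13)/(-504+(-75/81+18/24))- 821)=-581155955/707863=-821.00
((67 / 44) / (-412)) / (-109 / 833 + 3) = -55811 / 43325920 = -0.00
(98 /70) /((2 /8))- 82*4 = -1612 /5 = -322.40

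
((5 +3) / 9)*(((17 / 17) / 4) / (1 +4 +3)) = 1 / 36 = 0.03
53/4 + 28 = 165/4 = 41.25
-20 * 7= -140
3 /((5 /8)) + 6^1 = 54 /5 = 10.80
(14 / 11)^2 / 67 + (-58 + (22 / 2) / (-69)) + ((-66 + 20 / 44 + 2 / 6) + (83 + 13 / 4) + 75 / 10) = -22075017 / 745844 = -29.60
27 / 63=3 / 7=0.43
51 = 51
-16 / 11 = -1.45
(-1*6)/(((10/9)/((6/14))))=-81/35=-2.31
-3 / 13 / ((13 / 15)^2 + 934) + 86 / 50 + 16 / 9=2151621814 / 615183075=3.50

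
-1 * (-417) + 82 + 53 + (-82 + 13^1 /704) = 330893 /704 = 470.02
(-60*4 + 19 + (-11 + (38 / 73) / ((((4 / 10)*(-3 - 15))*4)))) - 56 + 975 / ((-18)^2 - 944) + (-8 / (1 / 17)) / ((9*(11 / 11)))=-49646887 / 162936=-304.70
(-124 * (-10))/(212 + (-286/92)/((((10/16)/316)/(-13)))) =35650/593539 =0.06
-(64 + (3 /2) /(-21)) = -895 /14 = -63.93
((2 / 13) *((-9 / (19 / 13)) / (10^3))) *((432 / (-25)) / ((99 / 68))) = 7344 / 653125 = 0.01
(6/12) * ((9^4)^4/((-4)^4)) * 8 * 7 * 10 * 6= 194567119829443305/16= 12160444989340206.56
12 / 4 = 3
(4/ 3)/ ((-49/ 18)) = -24/ 49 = -0.49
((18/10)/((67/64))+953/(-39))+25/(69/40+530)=-22.67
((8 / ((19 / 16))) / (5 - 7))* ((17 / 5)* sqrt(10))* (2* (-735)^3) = 172802851200* sqrt(10) / 19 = 28760557682.27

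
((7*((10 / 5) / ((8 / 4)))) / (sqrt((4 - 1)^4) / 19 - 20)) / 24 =-19 / 1272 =-0.01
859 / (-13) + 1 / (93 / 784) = -69695 / 1209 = -57.65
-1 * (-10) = 10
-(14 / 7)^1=-2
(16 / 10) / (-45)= -8 / 225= -0.04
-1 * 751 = -751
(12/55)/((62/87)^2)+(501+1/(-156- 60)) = 5724608537/11416680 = 501.42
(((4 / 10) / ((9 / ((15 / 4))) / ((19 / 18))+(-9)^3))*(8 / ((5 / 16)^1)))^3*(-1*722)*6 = 166168191041536 / 13711097996096625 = 0.01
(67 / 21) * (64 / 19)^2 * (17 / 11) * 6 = 9330688 / 27797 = 335.67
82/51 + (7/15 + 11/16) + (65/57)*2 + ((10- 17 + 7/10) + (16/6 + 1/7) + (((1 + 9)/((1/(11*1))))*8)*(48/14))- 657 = 256310045/108528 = 2361.70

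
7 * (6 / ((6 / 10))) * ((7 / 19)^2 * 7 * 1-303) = -21143.49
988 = 988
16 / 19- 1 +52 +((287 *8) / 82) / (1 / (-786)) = -417167 / 19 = -21956.16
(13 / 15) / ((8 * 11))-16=-21107 / 1320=-15.99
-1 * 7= -7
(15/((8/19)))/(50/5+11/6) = 855/284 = 3.01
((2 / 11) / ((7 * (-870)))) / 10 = -1 / 334950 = -0.00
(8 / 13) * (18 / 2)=72 / 13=5.54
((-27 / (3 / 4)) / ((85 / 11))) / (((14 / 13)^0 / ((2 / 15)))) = -264 / 425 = -0.62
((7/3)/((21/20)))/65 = 4/117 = 0.03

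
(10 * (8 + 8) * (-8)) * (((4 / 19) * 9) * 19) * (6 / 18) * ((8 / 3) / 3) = -40960 / 3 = -13653.33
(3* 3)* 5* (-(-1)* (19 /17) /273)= 285 /1547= 0.18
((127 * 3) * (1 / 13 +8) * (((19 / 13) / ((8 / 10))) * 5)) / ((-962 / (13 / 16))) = -19002375 / 800384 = -23.74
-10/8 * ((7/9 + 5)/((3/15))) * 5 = -1625/9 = -180.56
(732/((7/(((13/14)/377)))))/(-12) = -61/2842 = -0.02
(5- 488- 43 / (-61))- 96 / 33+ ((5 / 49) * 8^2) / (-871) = -13895302108 / 28637609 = -485.21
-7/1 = -7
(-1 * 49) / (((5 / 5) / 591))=-28959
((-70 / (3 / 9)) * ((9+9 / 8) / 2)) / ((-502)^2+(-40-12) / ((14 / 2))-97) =-59535 / 14106376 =-0.00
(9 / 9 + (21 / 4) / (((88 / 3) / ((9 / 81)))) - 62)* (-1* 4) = 21465 / 88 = 243.92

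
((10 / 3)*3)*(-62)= -620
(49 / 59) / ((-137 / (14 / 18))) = -343 / 72747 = -0.00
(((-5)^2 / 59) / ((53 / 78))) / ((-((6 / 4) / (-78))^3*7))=274185600 / 21889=12526.18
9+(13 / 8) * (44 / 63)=1277 / 126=10.13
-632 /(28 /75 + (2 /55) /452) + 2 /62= -3652858777 /2158313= -1692.46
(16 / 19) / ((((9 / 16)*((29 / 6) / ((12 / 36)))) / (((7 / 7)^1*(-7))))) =-3584 / 4959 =-0.72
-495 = -495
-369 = -369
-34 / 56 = -17 / 28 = -0.61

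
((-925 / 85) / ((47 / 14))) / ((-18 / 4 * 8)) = 1295 / 14382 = 0.09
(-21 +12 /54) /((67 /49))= -15.20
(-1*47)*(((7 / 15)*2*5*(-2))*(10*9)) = 39480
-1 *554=-554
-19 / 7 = -2.71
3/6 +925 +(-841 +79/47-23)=5939/94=63.18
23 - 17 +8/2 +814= 824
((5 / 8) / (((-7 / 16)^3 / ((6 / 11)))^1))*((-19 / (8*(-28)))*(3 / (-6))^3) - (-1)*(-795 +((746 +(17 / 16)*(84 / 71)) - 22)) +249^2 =464529589807 / 7500724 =61931.30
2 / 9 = 0.22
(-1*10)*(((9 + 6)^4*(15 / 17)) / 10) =-44669.12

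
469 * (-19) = -8911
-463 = -463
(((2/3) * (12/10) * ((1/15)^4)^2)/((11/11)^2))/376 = 1/1204558593750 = 0.00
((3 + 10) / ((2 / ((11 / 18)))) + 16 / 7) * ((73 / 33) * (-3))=-115121 / 2772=-41.53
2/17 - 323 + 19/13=-71034/221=-321.42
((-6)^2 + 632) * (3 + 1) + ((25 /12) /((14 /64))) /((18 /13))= 506308 /189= 2678.88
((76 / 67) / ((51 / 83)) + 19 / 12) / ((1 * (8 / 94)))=2203031 / 54672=40.30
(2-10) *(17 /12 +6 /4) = -70 /3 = -23.33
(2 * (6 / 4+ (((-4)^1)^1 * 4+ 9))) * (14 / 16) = -77 / 8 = -9.62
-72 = -72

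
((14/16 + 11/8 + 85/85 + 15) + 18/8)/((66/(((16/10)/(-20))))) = -41/1650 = -0.02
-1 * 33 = -33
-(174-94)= -80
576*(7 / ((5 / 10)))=8064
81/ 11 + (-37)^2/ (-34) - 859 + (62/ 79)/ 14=-184453169/ 206822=-891.85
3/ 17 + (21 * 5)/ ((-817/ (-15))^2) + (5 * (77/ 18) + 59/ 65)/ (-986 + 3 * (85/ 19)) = 0.19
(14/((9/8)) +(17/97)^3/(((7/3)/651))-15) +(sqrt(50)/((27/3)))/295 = -8654936/8214057 +sqrt(2)/531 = -1.05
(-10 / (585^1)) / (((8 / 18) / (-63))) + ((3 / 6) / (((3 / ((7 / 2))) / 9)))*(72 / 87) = 5103 / 754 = 6.77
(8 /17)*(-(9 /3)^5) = -1944 /17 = -114.35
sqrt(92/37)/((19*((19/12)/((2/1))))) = 48*sqrt(851)/13357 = 0.10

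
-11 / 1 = -11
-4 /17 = -0.24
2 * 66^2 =8712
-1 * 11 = -11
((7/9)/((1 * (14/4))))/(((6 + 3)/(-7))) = -14/81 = -0.17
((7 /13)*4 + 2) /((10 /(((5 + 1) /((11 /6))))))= 1.36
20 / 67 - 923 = -61821 / 67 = -922.70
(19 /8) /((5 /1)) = 19 /40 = 0.48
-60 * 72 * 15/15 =-4320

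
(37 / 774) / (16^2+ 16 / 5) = 185 / 1003104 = 0.00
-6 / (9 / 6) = -4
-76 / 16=-19 / 4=-4.75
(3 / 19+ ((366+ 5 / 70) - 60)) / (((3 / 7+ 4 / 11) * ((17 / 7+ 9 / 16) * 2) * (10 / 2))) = 25088756 / 1941325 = 12.92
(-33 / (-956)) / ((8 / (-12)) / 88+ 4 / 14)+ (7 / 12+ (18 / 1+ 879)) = 661678609 / 737076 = 897.71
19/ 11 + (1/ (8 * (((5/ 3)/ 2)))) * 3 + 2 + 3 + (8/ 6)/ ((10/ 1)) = 965/ 132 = 7.31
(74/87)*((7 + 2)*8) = 1776/29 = 61.24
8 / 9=0.89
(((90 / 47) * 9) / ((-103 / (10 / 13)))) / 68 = -2025 / 1069861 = -0.00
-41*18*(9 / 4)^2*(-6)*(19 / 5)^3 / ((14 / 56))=615025953 / 125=4920207.62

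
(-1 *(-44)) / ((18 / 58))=1276 / 9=141.78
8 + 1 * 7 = 15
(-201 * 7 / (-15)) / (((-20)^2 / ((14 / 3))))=1.09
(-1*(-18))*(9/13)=162/13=12.46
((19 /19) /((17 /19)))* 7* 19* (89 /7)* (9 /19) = 15219 /17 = 895.24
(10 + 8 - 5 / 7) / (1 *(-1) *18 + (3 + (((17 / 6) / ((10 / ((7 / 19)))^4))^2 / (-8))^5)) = -3387597839578480259316288696711424113444890452025316200901016289280000000000000000000000000000000000000000 / 2939651017816036588662895150038839106708376012088084306567087454491055353082625825216484633987889738335143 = -1.15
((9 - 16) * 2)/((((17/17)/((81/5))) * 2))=-567/5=-113.40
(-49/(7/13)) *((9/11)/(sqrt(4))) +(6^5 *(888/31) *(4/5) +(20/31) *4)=19597729/110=178161.17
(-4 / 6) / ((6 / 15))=-5 / 3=-1.67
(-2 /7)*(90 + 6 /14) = -1266 /49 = -25.84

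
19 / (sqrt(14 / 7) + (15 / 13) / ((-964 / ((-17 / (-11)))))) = 667892940 / 38006282783 + 361060304176*sqrt(2) / 38006282783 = 13.45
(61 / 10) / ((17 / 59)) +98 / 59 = 229001 / 10030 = 22.83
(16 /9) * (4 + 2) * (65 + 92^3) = 24920096 /3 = 8306698.67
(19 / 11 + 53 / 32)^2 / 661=1418481 / 81900544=0.02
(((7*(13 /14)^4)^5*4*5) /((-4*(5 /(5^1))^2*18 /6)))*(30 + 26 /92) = -18909938956006395441606995 /98141244283328397312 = -192680.86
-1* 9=-9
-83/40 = -2.08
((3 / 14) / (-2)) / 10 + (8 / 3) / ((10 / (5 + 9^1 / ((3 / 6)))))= 5143 / 840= 6.12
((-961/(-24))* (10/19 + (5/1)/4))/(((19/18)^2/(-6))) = -10508535/27436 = -383.02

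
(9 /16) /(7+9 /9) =0.07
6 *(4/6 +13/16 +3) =215/8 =26.88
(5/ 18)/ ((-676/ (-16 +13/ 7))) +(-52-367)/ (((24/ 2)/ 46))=-45602119/ 28392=-1606.16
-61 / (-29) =61 / 29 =2.10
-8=-8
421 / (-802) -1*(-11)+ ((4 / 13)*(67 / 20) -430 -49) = -24370471 / 52130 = -467.49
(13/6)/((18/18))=13/6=2.17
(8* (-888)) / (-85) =7104 / 85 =83.58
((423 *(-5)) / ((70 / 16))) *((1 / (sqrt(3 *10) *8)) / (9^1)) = -47 *sqrt(30) / 210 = -1.23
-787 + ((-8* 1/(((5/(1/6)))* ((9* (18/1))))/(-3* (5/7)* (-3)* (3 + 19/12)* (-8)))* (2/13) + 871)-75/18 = 2080596403/26061750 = 79.83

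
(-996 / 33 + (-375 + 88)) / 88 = -3489 / 968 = -3.60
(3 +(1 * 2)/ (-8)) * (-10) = -55/ 2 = -27.50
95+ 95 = 190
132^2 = 17424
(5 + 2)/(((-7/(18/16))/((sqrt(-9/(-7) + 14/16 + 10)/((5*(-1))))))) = 0.78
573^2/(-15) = -109443/5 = -21888.60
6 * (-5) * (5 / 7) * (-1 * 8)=171.43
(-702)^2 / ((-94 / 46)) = -11334492 / 47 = -241159.40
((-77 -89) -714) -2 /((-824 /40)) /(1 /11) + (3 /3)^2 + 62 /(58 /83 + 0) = -2357364 /2987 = -789.21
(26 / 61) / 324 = 13 / 9882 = 0.00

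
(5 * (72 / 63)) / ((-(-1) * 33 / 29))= 1160 / 231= 5.02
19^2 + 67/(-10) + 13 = 3673/10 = 367.30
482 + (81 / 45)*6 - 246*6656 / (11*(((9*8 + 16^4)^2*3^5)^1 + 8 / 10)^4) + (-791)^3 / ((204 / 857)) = -4009991713122058752757404668034921379168380224780307810602777 / 1928694637917870506137029824660146210583447603578260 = -2079122134.88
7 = 7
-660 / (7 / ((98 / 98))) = -660 / 7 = -94.29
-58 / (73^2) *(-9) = 522 / 5329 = 0.10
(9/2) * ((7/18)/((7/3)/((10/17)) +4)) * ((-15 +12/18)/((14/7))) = -1.57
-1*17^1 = -17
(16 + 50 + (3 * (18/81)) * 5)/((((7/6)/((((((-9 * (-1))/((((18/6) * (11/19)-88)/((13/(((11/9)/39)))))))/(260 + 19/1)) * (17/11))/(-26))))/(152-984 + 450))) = -9008165088/43035223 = -209.32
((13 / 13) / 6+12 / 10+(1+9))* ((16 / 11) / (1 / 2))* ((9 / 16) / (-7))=-93 / 35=-2.66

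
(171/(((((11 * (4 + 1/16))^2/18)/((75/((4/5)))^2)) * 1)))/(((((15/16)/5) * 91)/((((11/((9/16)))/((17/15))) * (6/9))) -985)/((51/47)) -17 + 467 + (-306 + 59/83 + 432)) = -3001921689600000/73052688014449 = -41.09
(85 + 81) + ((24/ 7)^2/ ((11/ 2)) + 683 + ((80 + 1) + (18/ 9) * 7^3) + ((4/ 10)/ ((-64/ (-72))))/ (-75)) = 436086383/ 269500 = 1618.13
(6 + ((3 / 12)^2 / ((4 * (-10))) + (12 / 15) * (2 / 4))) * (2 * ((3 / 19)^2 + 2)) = 25.91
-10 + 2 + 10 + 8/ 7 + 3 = 43/ 7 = 6.14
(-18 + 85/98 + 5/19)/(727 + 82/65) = -2041715/88141494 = -0.02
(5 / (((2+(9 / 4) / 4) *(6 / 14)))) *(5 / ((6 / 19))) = 26600 / 369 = 72.09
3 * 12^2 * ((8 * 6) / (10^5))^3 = 1458 / 30517578125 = 0.00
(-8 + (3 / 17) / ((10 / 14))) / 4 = -659 / 340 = -1.94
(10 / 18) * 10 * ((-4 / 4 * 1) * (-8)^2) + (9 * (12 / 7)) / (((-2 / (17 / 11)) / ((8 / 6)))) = -257416 / 693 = -371.45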